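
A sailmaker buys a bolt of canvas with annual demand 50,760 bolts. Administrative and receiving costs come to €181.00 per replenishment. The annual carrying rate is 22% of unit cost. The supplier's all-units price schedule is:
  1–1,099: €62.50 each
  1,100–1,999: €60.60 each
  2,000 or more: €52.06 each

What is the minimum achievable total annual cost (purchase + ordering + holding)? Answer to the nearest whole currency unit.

Holding cost per unit per year at price C is H = 0.22·C.
Evaluate total cost at each tier's feasible EOQ or, if the EOQ is below the tier, at the tier's minimum quantity.
Tier 1 (€62.50): EOQ = 1156.0 exceeds tier's upper bound 1099, so this tier is dominated.
EOQ at €60.60 = 1174.0 (feasible in tier 2): TC = 50,760×€60.60 + (50,760/1174.0)×181 + (1174.0/2)×0.22×€60.60 = €3,091,707.74.
EOQ at €52.06 = 1266.6 < 2000, so use break Q=2000: TC = 50,760×€52.06 + (50,760/2000.0)×181 + (2000.0/2)×0.22×€52.06 = €2,658,612.58.
Lowest total cost among the candidates is at Q = 2000.0.

TC* ≈ €2,658,613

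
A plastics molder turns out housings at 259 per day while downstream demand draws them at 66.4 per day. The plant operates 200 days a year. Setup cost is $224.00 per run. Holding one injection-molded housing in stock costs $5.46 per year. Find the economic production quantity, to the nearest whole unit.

Q* ≈ 1,210 housings

Annual demand D = 66.4 × 200 = 13,280.
Production build-up factor (1 − d/p) = 1 − 66.4/259 = 0.7436.
Q* = √(2DS / (H(1 − d/p))) = √(2 × 13,280 × 224 / (5.46 × 0.7436)).
= √(5,949,440 / 4.0602) ≈ 1210.496.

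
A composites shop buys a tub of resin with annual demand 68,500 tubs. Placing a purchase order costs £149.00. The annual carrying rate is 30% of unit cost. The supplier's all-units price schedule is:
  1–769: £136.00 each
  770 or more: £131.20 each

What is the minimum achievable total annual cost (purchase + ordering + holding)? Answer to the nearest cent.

Holding cost per unit per year at price C is H = 0.30·C.
For each price level, check whether its EOQ is feasible; otherwise the best quantity at that price is the breakpoint.
EOQ at £136.00 = 707.3 (feasible in tier 1): TC = 68,500×£136.00 + (68,500/707.3)×149 + (707.3/2)×0.30×£136.00 = £9,344,859.15.
EOQ at £131.20 = 720.2 < 770, so use break Q=770: TC = 68,500×£131.20 + (68,500/770.0)×149 + (770.0/2)×0.30×£131.20 = £9,015,608.79.
Lowest total cost among the candidates is at Q = 770.0.

TC* ≈ £9,015,608.79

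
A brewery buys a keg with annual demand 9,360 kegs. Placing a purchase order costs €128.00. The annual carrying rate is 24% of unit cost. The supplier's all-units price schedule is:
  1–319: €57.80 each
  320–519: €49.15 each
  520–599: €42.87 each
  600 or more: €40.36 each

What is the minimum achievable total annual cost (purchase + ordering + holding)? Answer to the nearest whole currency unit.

Holding cost per unit per year at price C is H = 0.24·C.
For each price level, check whether its EOQ is feasible; otherwise the best quantity at that price is the breakpoint.
Tier 1 (€57.80): EOQ = 415.6 exceeds tier's upper bound 319, so this tier is dominated.
EOQ at €49.15 = 450.7 (feasible in tier 2): TC = 9,360×€49.15 + (9,360/450.7)×128 + (450.7/2)×0.24×€49.15 = €465,360.49.
EOQ at €42.87 = 482.6 < 520, so use break Q=520: TC = 9,360×€42.87 + (9,360/520.0)×128 + (520.0/2)×0.24×€42.87 = €406,242.29.
EOQ at €40.36 = 497.4 < 600, so use break Q=600: TC = 9,360×€40.36 + (9,360/600.0)×128 + (600.0/2)×0.24×€40.36 = €382,672.32.
Lowest total cost among the candidates is at Q = 600.0.

TC* ≈ €382,672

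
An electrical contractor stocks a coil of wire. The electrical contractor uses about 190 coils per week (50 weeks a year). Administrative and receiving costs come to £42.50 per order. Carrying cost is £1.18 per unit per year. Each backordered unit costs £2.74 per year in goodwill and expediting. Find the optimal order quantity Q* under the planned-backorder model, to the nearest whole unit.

Annual demand D = 190 × 50 = 9,500.
With planned backorders, Q* = √(2DS/H) · √((H+B)/B).
√(2DS/H) = √(2 × 9,500 × 42.5 / 1.18) = 827.238.
√((H+B)/B) = √((1.18+2.74)/2.74) = 1.1961.
Q* ≈ 989.459.

Q* ≈ 989 coils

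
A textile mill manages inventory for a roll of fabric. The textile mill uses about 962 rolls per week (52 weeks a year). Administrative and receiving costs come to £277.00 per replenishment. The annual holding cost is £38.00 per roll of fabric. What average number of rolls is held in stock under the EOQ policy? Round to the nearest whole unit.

Annual demand D = 962 × 52 = 50,024.
The optimal lot size = √(2DS/H) = √(2 × 50,024 × 277 / 38) ≈ 853.99.
Average inventory = Q*/2 ≈ 853.99 / 2 = 426.995.

Average inventory ≈ 427 rolls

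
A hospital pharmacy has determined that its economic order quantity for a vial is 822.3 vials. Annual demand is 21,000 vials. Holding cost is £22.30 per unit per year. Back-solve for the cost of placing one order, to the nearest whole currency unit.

The basic EOQ model gives Q* = √(2DS/H); rearrange for the unknown.
From Q* = √(2DS/H): S = Q*²H / (2D) = 822.3² × 22.3 / (2 × 21,000) = 359.0179.

S ≈ £359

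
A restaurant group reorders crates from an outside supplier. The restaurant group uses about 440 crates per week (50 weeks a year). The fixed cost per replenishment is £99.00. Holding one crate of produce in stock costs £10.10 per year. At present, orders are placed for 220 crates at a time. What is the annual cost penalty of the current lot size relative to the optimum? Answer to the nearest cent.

Annual demand D = 440 × 50 = 22,000.
EOQ = √(2DS/H) = √(2 × 22,000 × 99 / 10.1) ≈ 656.72.
Cost at Q* = (D/Q*)S + (Q*/2)H = √(2DSH) ≈ £6,632.92.
Cost at Q = 220: (22,000/220)×99 + (220/2)×10.1 = £9,900.00 + £1,111.00 = £11,011.00.
Excess = £11,011.00 − £6,632.92 = £4,378.08.

Extra cost ≈ £4,378.08 per year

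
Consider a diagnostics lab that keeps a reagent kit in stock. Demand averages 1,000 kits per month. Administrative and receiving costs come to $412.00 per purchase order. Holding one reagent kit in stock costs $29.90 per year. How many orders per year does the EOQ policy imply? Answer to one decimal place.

N ≈ 20.9 orders per year

Annual demand D = 1,000 × 12 = 12,000.
EOQ = √(2DS/H) = √(2 × 12,000 × 412 / 29.9) ≈ 575.07.
Orders per year = D / Q* = 12,000 / 575.07 ≈ 20.867.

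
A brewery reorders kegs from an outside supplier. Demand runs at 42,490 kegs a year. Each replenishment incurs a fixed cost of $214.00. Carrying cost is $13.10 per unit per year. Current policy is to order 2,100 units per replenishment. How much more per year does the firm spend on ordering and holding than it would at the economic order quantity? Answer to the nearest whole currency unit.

Extra cost ≈ $2,650 per year

EOQ = √(2DS/H) = √(2 × 42,490 × 214 / 13.1) ≈ 1178.23.
Cost at Q* = (D/Q*)S + (Q*/2)H = √(2DSH) ≈ $15,434.80.
Cost at Q = 2,100: (42,490/2,100)×214 + (2,100/2)×13.1 = $4,329.93 + $13,755.00 = $18,084.93.
Excess = $18,084.93 − $15,434.80 = $2,650.14.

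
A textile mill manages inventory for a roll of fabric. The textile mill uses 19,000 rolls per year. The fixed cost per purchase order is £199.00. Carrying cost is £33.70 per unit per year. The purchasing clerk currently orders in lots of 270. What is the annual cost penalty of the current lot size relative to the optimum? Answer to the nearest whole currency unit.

Extra cost ≈ £2,590 per year

EOQ = √(2DS/H) = √(2 × 19,000 × 199 / 33.7) ≈ 473.70.
Cost at Q* = (D/Q*)S + (Q*/2)H = √(2DSH) ≈ £15,963.69.
Cost at Q = 270: (19,000/270)×199 + (270/2)×33.7 = £14,003.70 + £4,549.50 = £18,553.20.
Excess = £18,553.20 − £15,963.69 = £2,589.51.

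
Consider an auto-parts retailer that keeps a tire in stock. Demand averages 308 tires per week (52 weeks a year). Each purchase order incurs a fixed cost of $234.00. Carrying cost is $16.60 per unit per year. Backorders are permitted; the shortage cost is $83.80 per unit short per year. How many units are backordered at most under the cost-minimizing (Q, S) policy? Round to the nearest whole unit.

Annual demand D = 308 × 52 = 16,016.
With planned backorders, Q* = √(2DS/H) · √((H+B)/B).
√(2DS/H) = √(2 × 16,016 × 234 / 16.6) = 671.964.
√((H+B)/B) = √((16.6+83.8)/83.8) = 1.0946.
Q* ≈ 735.514.
S* = Q* · H/(H+B) = 735.514 × 16.6/100.4 ≈ 121.609.

S* ≈ 122 tires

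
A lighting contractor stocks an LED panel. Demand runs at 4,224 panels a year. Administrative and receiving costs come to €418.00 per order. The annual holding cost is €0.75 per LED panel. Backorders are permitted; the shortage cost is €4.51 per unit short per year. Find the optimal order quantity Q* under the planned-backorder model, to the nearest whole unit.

Q* ≈ 2,343 panels

With planned backorders, Q* = √(2DS/H) · √((H+B)/B).
√(2DS/H) = √(2 × 4,224 × 418 / 0.75) = 2169.874.
√((H+B)/B) = √((0.75+4.51)/4.51) = 1.0800.
Q* ≈ 2343.360.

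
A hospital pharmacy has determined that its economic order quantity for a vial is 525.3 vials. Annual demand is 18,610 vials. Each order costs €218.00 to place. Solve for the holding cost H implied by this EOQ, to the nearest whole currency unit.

The basic EOQ model gives Q* = √(2DS/H); rearrange for the unknown.
From Q* = √(2DS/H): H = 2DS / Q*² = 2 × 18,610 × 218 / 525.3² = 29.4048.

H ≈ €29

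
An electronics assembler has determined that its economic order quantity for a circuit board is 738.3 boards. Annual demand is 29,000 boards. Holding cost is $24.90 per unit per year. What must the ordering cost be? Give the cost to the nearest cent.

Invert the EOQ relation Q*² = 2DS/H.
From Q* = √(2DS/H): S = Q*²H / (2D) = 738.3² × 24.9 / (2 × 29,000) = 234.0114.

S ≈ $234.01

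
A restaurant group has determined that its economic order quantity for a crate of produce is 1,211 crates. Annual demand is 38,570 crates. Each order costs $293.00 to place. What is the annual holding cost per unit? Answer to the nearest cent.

H ≈ $15.41

Squaring Q* = √(2DS/H) gives Q*² = 2DS/H.
From Q* = √(2DS/H): H = 2DS / Q*² = 2 × 38,570 × 293 / 1,211² = 15.4120.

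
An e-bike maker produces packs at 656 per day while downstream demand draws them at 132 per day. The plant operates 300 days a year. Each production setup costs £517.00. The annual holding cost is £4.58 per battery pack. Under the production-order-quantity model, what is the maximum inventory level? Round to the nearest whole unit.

Annual demand D = 132 × 300 = 39,600.
Production build-up factor (1 − d/p) = 1 − 132/656 = 0.7988.
Q* = √(2DS / (H(1 − d/p))) = √(2 × 39,600 × 517 / (4.58 × 0.7988)).
= √(40,946,400 / 3.6584) ≈ 3345.503.
Maximum inventory = Q*(1 − d/p) = 3345.503 × 0.7988 ≈ 2672.322.

I_max ≈ 2,672 packs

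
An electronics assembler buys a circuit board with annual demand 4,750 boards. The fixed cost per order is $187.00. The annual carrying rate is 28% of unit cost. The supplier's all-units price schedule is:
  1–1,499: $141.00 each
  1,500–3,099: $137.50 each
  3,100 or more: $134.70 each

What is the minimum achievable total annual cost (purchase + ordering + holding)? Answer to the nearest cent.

TC* ≈ $678,124.74

Holding cost per unit per year at price C is H = 0.28·C.
Evaluate total cost at each tier's feasible EOQ or, if the EOQ is below the tier, at the tier's minimum quantity.
EOQ at $141.00 = 212.1 (feasible in tier 1): TC = 4,750×$141.00 + (4,750/212.1)×187 + (212.1/2)×0.28×$141.00 = $678,124.74.
EOQ at $137.50 = 214.8 < 1500, so use break Q=1500: TC = 4,750×$137.50 + (4,750/1500.0)×187 + (1500.0/2)×0.28×$137.50 = $682,592.17.
EOQ at $134.70 = 217.0 < 3100, so use break Q=3100: TC = 4,750×$134.70 + (4,750/3100.0)×187 + (3100.0/2)×0.28×$134.70 = $698,571.33.
Lowest total cost among the candidates is at Q = 212.1.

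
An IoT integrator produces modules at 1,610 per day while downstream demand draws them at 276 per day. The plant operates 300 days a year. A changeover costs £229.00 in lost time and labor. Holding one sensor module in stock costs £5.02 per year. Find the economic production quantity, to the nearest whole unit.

Q* ≈ 3,019 modules

Annual demand D = 276 × 300 = 82,800.
Production build-up factor (1 − d/p) = 1 − 276/1,610 = 0.8286.
Q* = √(2DS / (H(1 − d/p))) = √(2 × 82,800 × 229 / (5.02 × 0.8286)).
= √(37,922,400 / 4.1594) ≈ 3019.472.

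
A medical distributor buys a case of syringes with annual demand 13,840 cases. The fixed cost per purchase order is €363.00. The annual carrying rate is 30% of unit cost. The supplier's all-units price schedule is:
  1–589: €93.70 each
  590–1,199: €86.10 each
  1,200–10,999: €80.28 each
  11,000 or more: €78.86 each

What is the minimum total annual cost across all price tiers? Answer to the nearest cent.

Holding cost per unit per year at price C is H = 0.30·C.
Candidates are each tier's EOQ (if it falls in that tier) and each price-break quantity.
Tier 1 (€93.70): EOQ = 597.9 exceeds tier's upper bound 589, so this tier is dominated.
EOQ at €86.10 = 623.7 (feasible in tier 2): TC = 13,840×€86.10 + (13,840/623.7)×363 + (623.7/2)×0.30×€86.10 = €1,207,734.11.
EOQ at €80.28 = 645.9 < 1200, so use break Q=1200: TC = 13,840×€80.28 + (13,840/1200.0)×363 + (1200.0/2)×0.30×€80.28 = €1,129,712.20.
EOQ at €78.86 = 651.7 < 11000, so use break Q=11000: TC = 13,840×€78.86 + (13,840/11000.0)×363 + (11000.0/2)×0.30×€78.86 = €1,221,998.12.
Lowest total cost among the candidates is at Q = 1200.0.

TC* ≈ €1,129,712.20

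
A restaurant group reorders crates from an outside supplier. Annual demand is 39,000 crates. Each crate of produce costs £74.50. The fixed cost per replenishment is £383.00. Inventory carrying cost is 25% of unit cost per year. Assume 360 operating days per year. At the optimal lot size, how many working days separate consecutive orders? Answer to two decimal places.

Holding cost H = 0.25 × £74.50 = £18.6250 per unit per year.
EOQ = √(2DS/H) = √(2 × 39,000 × 383 / 18.625) ≈ 1266.48.
Cycle time = Q*/D × 360 = 1266.48 / 39,000 × 360 ≈ 11.691 days.

T ≈ 11.69 days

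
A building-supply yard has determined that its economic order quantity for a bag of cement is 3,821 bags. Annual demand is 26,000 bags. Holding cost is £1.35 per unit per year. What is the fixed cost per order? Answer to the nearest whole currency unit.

S ≈ £379

Invert the EOQ relation Q*² = 2DS/H.
From Q* = √(2DS/H): S = Q*²H / (2D) = 3,821² × 1.35 / (2 × 26,000) = 379.0395.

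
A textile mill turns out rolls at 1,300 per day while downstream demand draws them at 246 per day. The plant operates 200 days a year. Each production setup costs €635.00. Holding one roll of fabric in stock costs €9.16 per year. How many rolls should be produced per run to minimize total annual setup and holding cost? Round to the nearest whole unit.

Annual demand D = 246 × 200 = 49,200.
Production build-up factor (1 − d/p) = 1 − 246/1,300 = 0.8108.
Q* = √(2DS / (H(1 − d/p))) = √(2 × 49,200 × 635 / (9.16 × 0.8108)).
= √(62,484,000 / 7.4266) ≈ 2900.601.

Q* ≈ 2,901 rolls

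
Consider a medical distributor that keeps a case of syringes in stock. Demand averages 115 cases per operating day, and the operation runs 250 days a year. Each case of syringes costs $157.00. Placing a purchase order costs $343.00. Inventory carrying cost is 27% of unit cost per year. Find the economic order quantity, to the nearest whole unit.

Annual demand D = 115 × 250 = 28,750.
Holding cost H = 0.27 × $157.00 = $42.3900 per unit per year.
EOQ = √(2DS / H) = √(2 × 28,750 × 343 / 42.39).
= √(19,722,500 / 42.39) = √465,263.0337 ≈ 682.102.

Q* ≈ 682 cases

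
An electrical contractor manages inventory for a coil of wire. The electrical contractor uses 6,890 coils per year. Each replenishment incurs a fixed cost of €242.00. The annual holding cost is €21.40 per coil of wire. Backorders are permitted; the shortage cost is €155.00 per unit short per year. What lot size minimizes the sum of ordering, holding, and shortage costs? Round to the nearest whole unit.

With planned backorders, Q* = √(2DS/H) · √((H+B)/B).
√(2DS/H) = √(2 × 6,890 × 242 / 21.4) = 394.753.
√((H+B)/B) = √((21.4+155)/155) = 1.0668.
Q* ≈ 421.123.

Q* ≈ 421 coils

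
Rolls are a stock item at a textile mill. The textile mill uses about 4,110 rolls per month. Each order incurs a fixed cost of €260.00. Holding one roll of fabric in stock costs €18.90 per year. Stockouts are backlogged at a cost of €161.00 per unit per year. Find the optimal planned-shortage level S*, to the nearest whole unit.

Annual demand D = 4,110 × 12 = 49,320.
With planned backorders, Q* = √(2DS/H) · √((H+B)/B).
√(2DS/H) = √(2 × 49,320 × 260 / 18.9) = 1164.883.
√((H+B)/B) = √((18.9+161)/161) = 1.0571.
Q* ≈ 1231.360.
S* = Q* · H/(H+B) = 1231.360 × 18.9/179.9 ≈ 129.365.

S* ≈ 129 rolls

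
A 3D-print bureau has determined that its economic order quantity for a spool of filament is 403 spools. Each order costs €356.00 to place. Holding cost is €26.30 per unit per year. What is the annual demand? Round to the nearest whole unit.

D ≈ 5,999 spools per year

Squaring Q* = √(2DS/H) gives Q*² = 2DS/H.
From Q* = √(2DS/H): D = Q*²H / (2S) = 403² × 26.3 / (2 × 356) = 5999.096.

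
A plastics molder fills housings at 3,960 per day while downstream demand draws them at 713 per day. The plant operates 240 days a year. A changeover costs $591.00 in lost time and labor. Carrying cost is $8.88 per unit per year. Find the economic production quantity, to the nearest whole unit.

Annual demand D = 713 × 240 = 171,120.
Production build-up factor (1 − d/p) = 1 − 713/3,960 = 0.8199.
Q* = √(2DS / (H(1 − d/p))) = √(2 × 171,120 × 591 / (8.88 × 0.8199)).
= √(202,263,840 / 7.2812) ≈ 5270.588.

Q* ≈ 5,271 housings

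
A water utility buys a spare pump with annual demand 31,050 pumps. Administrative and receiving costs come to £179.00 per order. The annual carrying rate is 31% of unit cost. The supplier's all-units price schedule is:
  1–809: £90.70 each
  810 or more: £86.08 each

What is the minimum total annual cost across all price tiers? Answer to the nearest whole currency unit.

TC* ≈ £2,690,453

Holding cost per unit per year at price C is H = 0.31·C.
For each price level, check whether its EOQ is feasible; otherwise the best quantity at that price is the breakpoint.
EOQ at £90.70 = 628.8 (feasible in tier 1): TC = 31,050×£90.70 + (31,050/628.8)×179 + (628.8/2)×0.31×£90.70 = £2,833,913.96.
EOQ at £86.08 = 645.4 < 810, so use break Q=810: TC = 31,050×£86.08 + (31,050/810.0)×179 + (810.0/2)×0.31×£86.08 = £2,690,453.01.
Lowest total cost among the candidates is at Q = 810.0.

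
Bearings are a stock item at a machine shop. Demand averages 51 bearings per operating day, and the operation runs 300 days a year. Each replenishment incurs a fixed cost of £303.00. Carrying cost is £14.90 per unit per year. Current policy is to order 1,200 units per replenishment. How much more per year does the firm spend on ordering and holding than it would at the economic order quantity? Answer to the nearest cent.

Extra cost ≈ £1,049.53 per year

Annual demand D = 51 × 300 = 15,300.
EOQ = √(2DS/H) = √(2 × 15,300 × 303 / 14.9) ≈ 788.84.
Cost at Q* = (D/Q*)S + (Q*/2)H = √(2DSH) ≈ £11,753.72.
Cost at Q = 1,200: (15,300/1,200)×303 + (1,200/2)×14.9 = £3,863.25 + £8,940.00 = £12,803.25.
Excess = £12,803.25 − £11,753.72 = £1,049.53.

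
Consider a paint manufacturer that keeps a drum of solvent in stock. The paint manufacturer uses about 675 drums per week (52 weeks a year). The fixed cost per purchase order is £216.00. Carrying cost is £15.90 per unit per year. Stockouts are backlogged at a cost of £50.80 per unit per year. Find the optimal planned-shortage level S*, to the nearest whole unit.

S* ≈ 267 drums

Annual demand D = 675 × 52 = 35,100.
With planned backorders, Q* = √(2DS/H) · √((H+B)/B).
√(2DS/H) = √(2 × 35,100 × 216 / 15.9) = 976.555.
√((H+B)/B) = √((15.9+50.8)/50.8) = 1.1459.
Q* ≈ 1118.994.
S* = Q* · H/(H+B) = 1118.994 × 15.9/66.7 ≈ 266.747.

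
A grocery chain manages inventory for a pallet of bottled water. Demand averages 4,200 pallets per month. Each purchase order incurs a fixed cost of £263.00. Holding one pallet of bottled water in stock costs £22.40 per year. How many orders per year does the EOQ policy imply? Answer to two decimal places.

N ≈ 46.33 orders per year

Annual demand D = 4,200 × 12 = 50,400.
The optimal lot size = √(2DS/H) = √(2 × 50,400 × 263 / 22.4) ≈ 1087.89.
Orders per year = D / Q* = 50,400 / 1087.89 ≈ 46.328.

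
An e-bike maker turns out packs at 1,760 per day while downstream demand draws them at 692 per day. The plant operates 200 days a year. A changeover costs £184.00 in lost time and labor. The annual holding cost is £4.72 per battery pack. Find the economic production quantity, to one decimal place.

Annual demand D = 692 × 200 = 138,400.
Production build-up factor (1 − d/p) = 1 − 692/1,760 = 0.6068.
Q* = √(2DS / (H(1 − d/p))) = √(2 × 138,400 × 184 / (4.72 × 0.6068)).
= √(50,931,200 / 2.8642) ≈ 4216.884.

Q* ≈ 4,216.9 packs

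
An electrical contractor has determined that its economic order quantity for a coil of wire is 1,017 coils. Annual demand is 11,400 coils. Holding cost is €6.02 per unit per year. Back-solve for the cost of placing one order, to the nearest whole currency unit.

S ≈ €273

The basic EOQ model gives Q* = √(2DS/H); rearrange for the unknown.
From Q* = √(2DS/H): S = Q*²H / (2D) = 1,017² × 6.02 / (2 × 11,400) = 273.0886.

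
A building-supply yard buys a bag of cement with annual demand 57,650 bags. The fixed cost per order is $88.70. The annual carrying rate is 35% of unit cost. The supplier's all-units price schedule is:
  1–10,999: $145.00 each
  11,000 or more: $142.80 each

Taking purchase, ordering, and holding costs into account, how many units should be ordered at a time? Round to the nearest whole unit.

Q* ≈ 449 bags

Holding cost per unit per year at price C is H = 0.35·C.
For each price level, check whether its EOQ is feasible; otherwise the best quantity at that price is the breakpoint.
EOQ at $145.00 = 448.9 (feasible in tier 1): TC = 57,650×$145.00 + (57,650/448.9)×88.7 + (448.9/2)×0.35×$145.00 = $8,382,032.14.
EOQ at $142.80 = 452.4 < 11000, so use break Q=11000: TC = 57,650×$142.80 + (57,650/11000.0)×88.7 + (11000.0/2)×0.35×$142.80 = $8,507,774.87.
Lowest total cost is $8,382,032.14 at Q = 448.9.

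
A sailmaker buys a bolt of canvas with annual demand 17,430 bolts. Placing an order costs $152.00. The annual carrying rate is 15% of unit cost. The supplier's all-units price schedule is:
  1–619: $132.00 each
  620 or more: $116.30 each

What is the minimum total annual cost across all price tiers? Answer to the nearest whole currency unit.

TC* ≈ $2,036,790

Holding cost per unit per year at price C is H = 0.15·C.
For each price level, check whether its EOQ is feasible; otherwise the best quantity at that price is the breakpoint.
EOQ at $132.00 = 517.3 (feasible in tier 1): TC = 17,430×$132.00 + (17,430/517.3)×152 + (517.3/2)×0.15×$132.00 = $2,311,002.79.
EOQ at $116.30 = 551.1 < 620, so use break Q=620: TC = 17,430×$116.30 + (17,430/620.0)×152 + (620.0/2)×0.15×$116.30 = $2,036,790.11.
Lowest total cost among the candidates is at Q = 620.0.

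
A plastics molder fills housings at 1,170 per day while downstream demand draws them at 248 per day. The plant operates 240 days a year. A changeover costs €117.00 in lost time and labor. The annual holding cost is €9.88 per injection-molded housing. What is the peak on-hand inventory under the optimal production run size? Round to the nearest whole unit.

Annual demand D = 248 × 240 = 59,520.
Production build-up factor (1 − d/p) = 1 − 248/1,170 = 0.7880.
Q* = √(2DS / (H(1 − d/p))) = √(2 × 59,520 × 117 / (9.88 × 0.7880)).
= √(13,927,680 / 7.7858) ≈ 1337.483.
Maximum inventory = Q*(1 − d/p) = 1337.483 × 0.7880 ≈ 1053.983.

I_max ≈ 1,054 housings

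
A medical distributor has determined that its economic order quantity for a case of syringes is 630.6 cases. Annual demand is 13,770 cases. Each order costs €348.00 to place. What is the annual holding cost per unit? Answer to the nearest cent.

Invert the EOQ relation Q*² = 2DS/H.
From Q* = √(2DS/H): H = 2DS / Q*² = 2 × 13,770 × 348 / 630.6² = 24.1010.

H ≈ €24.10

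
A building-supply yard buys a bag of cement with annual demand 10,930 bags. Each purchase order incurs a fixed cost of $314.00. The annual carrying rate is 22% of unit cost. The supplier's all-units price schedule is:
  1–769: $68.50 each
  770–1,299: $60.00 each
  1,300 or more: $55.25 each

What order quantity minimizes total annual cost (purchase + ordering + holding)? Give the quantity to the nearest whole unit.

Holding cost per unit per year at price C is H = 0.22·C.
For each price level, check whether its EOQ is feasible; otherwise the best quantity at that price is the breakpoint.
EOQ at $68.50 = 674.9 (feasible in tier 1): TC = 10,930×$68.50 + (10,930/674.9)×314 + (674.9/2)×0.22×$68.50 = $758,875.60.
EOQ at $60.00 = 721.1 < 770, so use break Q=770: TC = 10,930×$60.00 + (10,930/770.0)×314 + (770.0/2)×0.22×$60.00 = $665,339.17.
EOQ at $55.25 = 751.5 < 1300, so use break Q=1300: TC = 10,930×$55.25 + (10,930/1300.0)×314 + (1300.0/2)×0.22×$55.25 = $614,423.27.
Lowest total cost is $614,423.27 at Q = 1300.0.

Q* ≈ 1,300 bags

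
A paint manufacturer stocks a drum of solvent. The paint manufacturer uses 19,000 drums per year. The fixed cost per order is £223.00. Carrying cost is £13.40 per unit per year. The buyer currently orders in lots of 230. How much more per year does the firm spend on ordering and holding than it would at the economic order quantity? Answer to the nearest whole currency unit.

Extra cost ≈ £9,307 per year

EOQ = √(2DS/H) = √(2 × 19,000 × 223 / 13.4) ≈ 795.23.
Cost at Q* = (D/Q*)S + (Q*/2)H = √(2DSH) ≈ £10,656.06.
Cost at Q = 230: (19,000/230)×223 + (230/2)×13.4 = £18,421.74 + £1,541.00 = £19,962.74.
Excess = £19,962.74 − £10,656.06 = £9,306.68.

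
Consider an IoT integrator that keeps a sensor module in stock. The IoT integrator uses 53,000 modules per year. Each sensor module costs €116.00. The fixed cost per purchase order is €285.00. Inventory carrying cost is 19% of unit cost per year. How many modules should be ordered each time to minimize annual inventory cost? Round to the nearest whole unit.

Q* ≈ 1,171 modules

Holding cost H = 0.19 × €116.00 = €22.0400 per unit per year.
EOQ = √(2DS / H) = √(2 × 53,000 × 285 / 22.04).
= √(30,210,000 / 22.04) = √1,370,689.6552 ≈ 1170.765.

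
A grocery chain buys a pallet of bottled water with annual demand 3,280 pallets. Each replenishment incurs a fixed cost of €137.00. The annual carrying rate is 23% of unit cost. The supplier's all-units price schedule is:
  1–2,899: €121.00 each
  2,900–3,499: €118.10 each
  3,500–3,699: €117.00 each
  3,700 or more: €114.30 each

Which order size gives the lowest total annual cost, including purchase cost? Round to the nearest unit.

Holding cost per unit per year at price C is H = 0.23·C.
Evaluate total cost at each tier's feasible EOQ or, if the EOQ is below the tier, at the tier's minimum quantity.
EOQ at €121.00 = 179.7 (feasible in tier 1): TC = 3,280×€121.00 + (3,280/179.7)×137 + (179.7/2)×0.23×€121.00 = €401,881.14.
EOQ at €118.10 = 181.9 < 2900, so use break Q=2900: TC = 3,280×€118.10 + (3,280/2900.0)×137 + (2900.0/2)×0.23×€118.10 = €426,909.30.
EOQ at €117.00 = 182.7 < 3500, so use break Q=3500: TC = 3,280×€117.00 + (3,280/3500.0)×137 + (3500.0/2)×0.23×€117.00 = €430,980.89.
EOQ at €114.30 = 184.9 < 3700, so use break Q=3700: TC = 3,280×€114.30 + (3,280/3700.0)×137 + (3700.0/2)×0.23×€114.30 = €423,660.10.
Lowest total cost is €401,881.14 at Q = 179.7.

Q* ≈ 180 pallets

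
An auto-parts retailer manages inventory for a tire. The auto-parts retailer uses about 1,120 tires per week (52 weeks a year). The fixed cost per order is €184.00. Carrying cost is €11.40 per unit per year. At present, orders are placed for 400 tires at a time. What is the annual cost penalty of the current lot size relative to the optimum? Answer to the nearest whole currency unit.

Annual demand D = 1,120 × 52 = 58,240.
EOQ = √(2DS/H) = √(2 × 58,240 × 184 / 11.4) ≈ 1371.14.
Cost at Q* = (D/Q*)S + (Q*/2)H = √(2DSH) ≈ €15,631.01.
Cost at Q = 400: (58,240/400)×184 + (400/2)×11.4 = €26,790.40 + €2,280.00 = €29,070.40.
Excess = €29,070.40 − €15,631.01 = €13,439.39.

Extra cost ≈ €13,439 per year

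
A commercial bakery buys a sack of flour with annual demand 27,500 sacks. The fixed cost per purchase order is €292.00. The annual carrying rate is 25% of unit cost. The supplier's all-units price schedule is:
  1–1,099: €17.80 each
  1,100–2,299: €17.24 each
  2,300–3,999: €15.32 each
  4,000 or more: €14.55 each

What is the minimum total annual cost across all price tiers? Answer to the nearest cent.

TC* ≈ €409,407.50

Holding cost per unit per year at price C is H = 0.25·C.
Evaluate total cost at each tier's feasible EOQ or, if the EOQ is below the tier, at the tier's minimum quantity.
Tier 1 (€17.80): EOQ = 1899.7 exceeds tier's upper bound 1099, so this tier is dominated.
EOQ at €17.24 = 1930.3 (feasible in tier 2): TC = 27,500×€17.24 + (27,500/1930.3)×292 + (1930.3/2)×0.25×€17.24 = €482,419.77.
EOQ at €15.32 = 2047.7 < 2300, so use break Q=2300: TC = 27,500×€15.32 + (27,500/2300.0)×292 + (2300.0/2)×0.25×€15.32 = €429,195.80.
EOQ at €14.55 = 2101.2 < 4000, so use break Q=4000: TC = 27,500×€14.55 + (27,500/4000.0)×292 + (4000.0/2)×0.25×€14.55 = €409,407.50.
Lowest total cost among the candidates is at Q = 4000.0.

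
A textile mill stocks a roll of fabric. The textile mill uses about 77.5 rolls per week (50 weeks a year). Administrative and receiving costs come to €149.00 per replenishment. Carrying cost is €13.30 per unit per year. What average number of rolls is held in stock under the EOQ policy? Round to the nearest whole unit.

Average inventory ≈ 147 rolls

Annual demand D = 77.5 × 50 = 3,875.
Q* = √(2DS/H) = √(2 × 3,875 × 149 / 13.3) ≈ 294.66.
Average inventory = Q*/2 ≈ 294.66 / 2 = 147.329.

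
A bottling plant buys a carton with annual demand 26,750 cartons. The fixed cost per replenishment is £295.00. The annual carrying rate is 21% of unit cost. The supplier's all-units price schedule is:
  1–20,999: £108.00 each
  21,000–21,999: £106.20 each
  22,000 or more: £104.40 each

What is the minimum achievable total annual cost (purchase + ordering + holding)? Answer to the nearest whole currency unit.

Holding cost per unit per year at price C is H = 0.21·C.
For each price level, check whether its EOQ is feasible; otherwise the best quantity at that price is the breakpoint.
EOQ at £108.00 = 834.2 (feasible in tier 1): TC = 26,750×£108.00 + (26,750/834.2)×295 + (834.2/2)×0.21×£108.00 = £2,907,919.49.
EOQ at £106.20 = 841.2 < 21000, so use break Q=21000: TC = 26,750×£106.20 + (26,750/21000.0)×295 + (21000.0/2)×0.21×£106.20 = £3,075,396.77.
EOQ at £104.40 = 848.5 < 22000, so use break Q=22000: TC = 26,750×£104.40 + (26,750/22000.0)×295 + (22000.0/2)×0.21×£104.40 = £3,034,222.69.
Lowest total cost among the candidates is at Q = 834.2.

TC* ≈ £2,907,919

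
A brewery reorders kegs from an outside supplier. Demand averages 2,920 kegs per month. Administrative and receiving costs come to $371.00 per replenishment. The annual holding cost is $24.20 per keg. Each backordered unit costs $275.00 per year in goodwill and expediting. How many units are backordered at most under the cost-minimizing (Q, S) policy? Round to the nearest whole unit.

S* ≈ 87 kegs

Annual demand D = 2,920 × 12 = 35,040.
With planned backorders, Q* = √(2DS/H) · √((H+B)/B).
√(2DS/H) = √(2 × 35,040 × 371 / 24.2) = 1036.517.
√((H+B)/B) = √((24.2+275)/275) = 1.0431.
Q* ≈ 1081.162.
S* = Q* · H/(H+B) = 1081.162 × 24.2/299.2 ≈ 87.447.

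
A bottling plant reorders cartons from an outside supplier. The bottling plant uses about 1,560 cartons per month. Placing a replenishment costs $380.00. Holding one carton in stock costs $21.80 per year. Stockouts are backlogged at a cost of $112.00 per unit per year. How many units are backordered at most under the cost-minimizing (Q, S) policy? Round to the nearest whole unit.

Annual demand D = 1,560 × 12 = 18,720.
With planned backorders, Q* = √(2DS/H) · √((H+B)/B).
√(2DS/H) = √(2 × 18,720 × 380 / 21.8) = 807.851.
√((H+B)/B) = √((21.8+112)/112) = 1.0930.
Q* ≈ 882.979.
S* = Q* · H/(H+B) = 882.979 × 21.8/133.8 ≈ 143.864.

S* ≈ 144 cartons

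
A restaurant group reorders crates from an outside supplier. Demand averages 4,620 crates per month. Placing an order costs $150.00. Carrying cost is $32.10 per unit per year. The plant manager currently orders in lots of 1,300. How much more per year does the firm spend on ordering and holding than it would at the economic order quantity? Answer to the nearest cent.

Annual demand D = 4,620 × 12 = 55,440.
EOQ = √(2DS/H) = √(2 × 55,440 × 150 / 32.1) ≈ 719.81.
Cost at Q* = (D/Q*)S + (Q*/2)H = √(2DSH) ≈ $23,106.00.
Cost at Q = 1,300: (55,440/1,300)×150 + (1,300/2)×32.1 = $6,396.92 + $20,865.00 = $27,261.92.
Excess = $27,261.92 − $23,106.00 = $4,155.92.

Extra cost ≈ $4,155.92 per year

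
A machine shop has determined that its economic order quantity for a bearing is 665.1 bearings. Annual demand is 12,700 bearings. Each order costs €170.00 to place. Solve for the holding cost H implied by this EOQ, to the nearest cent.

H ≈ €9.76

The basic EOQ model gives Q* = √(2DS/H); rearrange for the unknown.
From Q* = √(2DS/H): H = 2DS / Q*² = 2 × 12,700 × 170 / 665.1² = 9.7613.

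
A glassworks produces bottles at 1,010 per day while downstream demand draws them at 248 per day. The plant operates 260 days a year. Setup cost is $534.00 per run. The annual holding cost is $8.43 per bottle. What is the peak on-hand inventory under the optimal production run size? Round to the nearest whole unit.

Annual demand D = 248 × 260 = 64,480.
Production build-up factor (1 − d/p) = 1 − 248/1,010 = 0.7545.
Q* = √(2DS / (H(1 − d/p))) = √(2 × 64,480 × 534 / (8.43 × 0.7545)).
= √(68,864,640 / 6.3601) ≈ 3290.543.
Maximum inventory = Q*(1 − d/p) = 3290.543 × 0.7545 ≈ 2482.568.

I_max ≈ 2,483 bottles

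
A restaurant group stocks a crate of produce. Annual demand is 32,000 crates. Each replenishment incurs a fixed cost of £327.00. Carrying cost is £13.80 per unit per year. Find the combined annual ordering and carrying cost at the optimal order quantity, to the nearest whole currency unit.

TC* ≈ £16,994

EOQ = √(2DS/H) = √(2 × 32,000 × 327 / 13.8) ≈ 1231.47.
At Q*, ordering cost (D/Q*)S equals holding cost (Q*/2)H, each = √(DSH/2).
Minimum total = √(2DSH) = √(2 × 32,000 × 327 × 13.8) ≈ 16994.305.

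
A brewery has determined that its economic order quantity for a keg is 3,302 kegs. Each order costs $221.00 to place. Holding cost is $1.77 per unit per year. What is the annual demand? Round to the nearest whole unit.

D ≈ 43,662 kegs per year

The basic EOQ model gives Q* = √(2DS/H); rearrange for the unknown.
From Q* = √(2DS/H): D = Q*²H / (2S) = 3,302² × 1.77 / (2 × 221) = 43662.152.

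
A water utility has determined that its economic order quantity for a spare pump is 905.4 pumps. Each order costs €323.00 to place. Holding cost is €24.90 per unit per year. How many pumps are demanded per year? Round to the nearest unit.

D ≈ 31,597 pumps per year

Invert the EOQ relation Q*² = 2DS/H.
From Q* = √(2DS/H): D = Q*²H / (2S) = 905.4² × 24.9 / (2 × 323) = 31597.143.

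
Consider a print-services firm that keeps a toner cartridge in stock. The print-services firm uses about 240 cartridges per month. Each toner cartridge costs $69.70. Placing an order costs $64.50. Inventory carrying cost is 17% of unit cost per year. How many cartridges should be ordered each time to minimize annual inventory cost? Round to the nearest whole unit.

Q* ≈ 177 cartridges

Annual demand D = 240 × 12 = 2,880.
Holding cost H = 0.17 × $69.70 = $11.8490 per unit per year.
EOQ = √(2DS / H) = √(2 × 2,880 × 64.5 / 11.849).
= √(371,520 / 11.849) = √31,354.5447 ≈ 177.072.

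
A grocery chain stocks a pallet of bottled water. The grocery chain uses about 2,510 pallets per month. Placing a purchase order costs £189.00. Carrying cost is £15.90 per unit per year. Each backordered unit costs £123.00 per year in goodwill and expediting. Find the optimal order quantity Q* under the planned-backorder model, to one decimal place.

Annual demand D = 2,510 × 12 = 30,120.
With planned backorders, Q* = √(2DS/H) · √((H+B)/B).
√(2DS/H) = √(2 × 30,120 × 189 / 15.9) = 846.204.
√((H+B)/B) = √((15.9+123)/123) = 1.0627.
Q* ≈ 899.235.

Q* ≈ 899.2 pallets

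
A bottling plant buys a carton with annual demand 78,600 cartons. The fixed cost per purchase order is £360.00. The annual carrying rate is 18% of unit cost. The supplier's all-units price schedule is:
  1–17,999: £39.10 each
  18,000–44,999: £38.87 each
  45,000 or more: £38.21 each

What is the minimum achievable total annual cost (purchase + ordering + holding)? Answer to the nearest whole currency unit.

Holding cost per unit per year at price C is H = 0.18·C.
For each price level, check whether its EOQ is feasible; otherwise the best quantity at that price is the breakpoint.
EOQ at £39.10 = 2835.7 (feasible in tier 1): TC = 78,600×£39.10 + (78,600/2835.7)×360 + (2835.7/2)×0.18×£39.10 = £3,093,217.32.
EOQ at £38.87 = 2844.0 < 18000, so use break Q=18000: TC = 78,600×£38.87 + (78,600/18000.0)×360 + (18000.0/2)×0.18×£38.87 = £3,119,723.40.
EOQ at £38.21 = 2868.5 < 45000, so use break Q=45000: TC = 78,600×£38.21 + (78,600/45000.0)×360 + (45000.0/2)×0.18×£38.21 = £3,158,685.30.
Lowest total cost among the candidates is at Q = 2835.7.

TC* ≈ £3,093,217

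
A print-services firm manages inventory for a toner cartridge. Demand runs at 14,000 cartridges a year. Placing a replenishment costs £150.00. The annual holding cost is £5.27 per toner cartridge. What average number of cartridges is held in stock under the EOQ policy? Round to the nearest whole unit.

Average inventory ≈ 446 cartridges

EOQ = √(2DS/H) = √(2 × 14,000 × 150 / 5.27) ≈ 892.73.
Average inventory = Q*/2 ≈ 892.73 / 2 = 446.364.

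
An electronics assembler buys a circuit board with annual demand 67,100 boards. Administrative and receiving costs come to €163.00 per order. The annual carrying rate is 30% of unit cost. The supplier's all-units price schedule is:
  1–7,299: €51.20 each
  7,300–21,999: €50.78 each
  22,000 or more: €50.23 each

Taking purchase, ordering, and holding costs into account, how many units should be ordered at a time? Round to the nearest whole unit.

Holding cost per unit per year at price C is H = 0.30·C.
Evaluate total cost at each tier's feasible EOQ or, if the EOQ is below the tier, at the tier's minimum quantity.
EOQ at €51.20 = 1193.4 (feasible in tier 1): TC = 67,100×€51.20 + (67,100/1193.4)×163 + (1193.4/2)×0.30×€51.20 = €3,453,850.14.
EOQ at €50.78 = 1198.3 < 7300, so use break Q=7300: TC = 67,100×€50.78 + (67,100/7300.0)×163 + (7300.0/2)×0.30×€50.78 = €3,464,440.36.
EOQ at €50.23 = 1204.8 < 22000, so use break Q=22000: TC = 67,100×€50.23 + (67,100/22000.0)×163 + (22000.0/2)×0.30×€50.23 = €3,536,689.15.
Lowest total cost is €3,453,850.14 at Q = 1193.4.

Q* ≈ 1,193 boards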